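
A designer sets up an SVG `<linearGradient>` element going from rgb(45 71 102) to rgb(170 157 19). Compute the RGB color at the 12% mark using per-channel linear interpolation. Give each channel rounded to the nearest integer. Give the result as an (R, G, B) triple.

12% corresponds to t = 0.12.
R = 45 + 0.12 × (170 − 45) = 45 + 0.12 × 125 = 60 → 60
G = 71 + 0.12 × (157 − 71) = 71 + 0.12 × 86 = 81.32 → 81
B = 102 + 0.12 × (19 − 102) = 102 + 0.12 × -83 = 92.04 → 92
So the blended color is (60, 81, 92), about #3c515c.

(60, 81, 92)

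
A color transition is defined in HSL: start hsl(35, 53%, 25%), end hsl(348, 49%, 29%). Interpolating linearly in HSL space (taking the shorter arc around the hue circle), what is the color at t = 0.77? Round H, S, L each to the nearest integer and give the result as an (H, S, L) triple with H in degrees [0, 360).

Hue: 348 − 35 = 313°, but |313| > 180 so the shorter arc goes the other way: Δh = 313 − 360 = -47°.
H = 35 + 0.77 × (-47) = -1.19 → -1 → -1 mod 360 = 359°
S = 53 + 0.77 × (49 − 53) = 49.92 → 50%
L = 25 + 0.77 × (29 − 25) = 28.08 → 28%

(359, 50, 28)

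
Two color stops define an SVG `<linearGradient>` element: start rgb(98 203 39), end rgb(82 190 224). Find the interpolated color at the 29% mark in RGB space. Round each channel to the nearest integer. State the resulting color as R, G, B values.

29% corresponds to t = 0.29.
R = 98 + 0.29 × (82 − 98) = 98 + 0.29 × -16 = 93.36 → 93
G = 203 + 0.29 × (190 − 203) = 203 + 0.29 × -13 = 199.23 → 199
B = 39 + 0.29 × (224 − 39) = 39 + 0.29 × 185 = 92.65 → 93

(93, 199, 93)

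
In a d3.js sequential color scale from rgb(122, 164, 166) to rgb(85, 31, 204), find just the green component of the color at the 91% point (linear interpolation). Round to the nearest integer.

43

G = 164 + 0.91 × (31 − 164) = 42.97 → 43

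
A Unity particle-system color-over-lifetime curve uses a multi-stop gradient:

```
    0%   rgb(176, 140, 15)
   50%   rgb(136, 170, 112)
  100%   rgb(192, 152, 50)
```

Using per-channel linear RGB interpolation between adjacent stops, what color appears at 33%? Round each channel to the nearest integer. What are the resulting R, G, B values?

33% lies between the 0% and 50% stops, so the local fraction is t = (33 − 0)/(50 − 0) = 33/50 ≈ 0.66.
R = 176 + 0.66 × (136 − 176) = 149.6 → 150
G = 140 + 0.66 × (170 − 140) = 159.8 → 160
B = 15 + 0.66 × (112 − 15) = 79.02 → 79

(150, 160, 79)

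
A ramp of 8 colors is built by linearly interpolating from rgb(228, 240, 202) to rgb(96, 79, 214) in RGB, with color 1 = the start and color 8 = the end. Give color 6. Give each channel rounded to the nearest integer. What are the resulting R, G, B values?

With 8 swatches and endpoints inclusive, swatch 6 sits at t = (6 − 1)/(8 − 1) = 5/7 ≈ 0.7143.
R = 228 + 0.7143 × (96 − 228) = 133.712 → 134
G = 240 + 0.7143 × (79 − 240) = 124.998 → 125
B = 202 + 0.7143 × (214 − 202) = 210.572 → 211

(134, 125, 211)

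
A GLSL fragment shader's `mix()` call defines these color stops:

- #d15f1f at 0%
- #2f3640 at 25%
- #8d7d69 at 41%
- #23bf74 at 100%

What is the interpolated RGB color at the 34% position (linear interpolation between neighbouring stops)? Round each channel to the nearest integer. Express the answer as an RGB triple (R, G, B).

(100, 94, 87)

34% lies between the 25% and 41% stops, so the local fraction is t = (34 − 25)/(41 − 25) = 9/16 ≈ 0.5625.
#2f3640 → (47, 54, 64); #8d7d69 → (141, 125, 105).
R = 47 + 0.5625 × (141 − 47) = 99.875 → 100
G = 54 + 0.5625 × (125 − 54) = 93.938 → 94
B = 64 + 0.5625 × (105 − 64) = 87.062 → 87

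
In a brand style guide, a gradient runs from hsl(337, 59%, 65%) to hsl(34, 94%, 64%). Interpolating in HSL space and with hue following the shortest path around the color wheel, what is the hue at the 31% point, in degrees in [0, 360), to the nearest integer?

355

Hue: 34 − 337 = -303°, but |-303| > 180 so the shorter arc goes the other way: Δh = -303 + 360 = 57°.
H = 337 + 0.31 × (57) = 354.67 → 355°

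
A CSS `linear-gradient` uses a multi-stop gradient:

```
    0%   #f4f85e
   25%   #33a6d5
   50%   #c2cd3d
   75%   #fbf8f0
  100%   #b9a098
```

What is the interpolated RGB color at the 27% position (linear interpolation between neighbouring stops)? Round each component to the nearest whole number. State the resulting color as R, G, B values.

(62, 169, 201)

27% lies between the 25% and 50% stops, so the local fraction is t = (27 − 25)/(50 − 25) = 2/25 ≈ 0.08.
#33a6d5 → (51, 166, 213); #c2cd3d → (194, 205, 61).
R = 51 + 0.08 × (194 − 51) = 62.44 → 62
G = 166 + 0.08 × (205 − 166) = 169.12 → 169
B = 213 + 0.08 × (61 − 213) = 200.84 → 201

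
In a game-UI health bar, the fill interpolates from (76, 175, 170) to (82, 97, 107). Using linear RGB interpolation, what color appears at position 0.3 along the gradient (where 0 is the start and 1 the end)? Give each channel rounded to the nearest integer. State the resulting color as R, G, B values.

(78, 152, 151)

R = 76 + 0.3 × (82 − 76) = 76 + 0.3 × 6 = 77.8 → 78
G = 175 + 0.3 × (97 − 175) = 175 + 0.3 × -78 = 151.6 → 152
B = 170 + 0.3 × (107 − 170) = 170 + 0.3 × -63 = 151.1 → 151
So the blended color is (78, 152, 151), about #4e9897.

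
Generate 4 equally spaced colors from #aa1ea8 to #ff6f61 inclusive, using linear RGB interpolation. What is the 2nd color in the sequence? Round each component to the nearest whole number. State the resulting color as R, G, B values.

With 4 swatches and endpoints inclusive, swatch 2 sits at t = (2 − 1)/(4 − 1) = 1/3 ≈ 0.3333.
#aa1ea8 → (170, 30, 168); #ff6f61 → (255, 111, 97).
R = 170 + 0.3333 × (255 − 170) = 198.331 → 198
G = 30 + 0.3333 × (111 − 30) = 56.997 → 57
B = 168 + 0.3333 × (97 − 168) = 144.336 → 144

(198, 57, 144)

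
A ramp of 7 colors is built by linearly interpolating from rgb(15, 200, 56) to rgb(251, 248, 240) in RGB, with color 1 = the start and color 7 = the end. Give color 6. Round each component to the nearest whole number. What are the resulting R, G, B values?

(212, 240, 209)

With 7 swatches and endpoints inclusive, swatch 6 sits at t = (6 − 1)/(7 − 1) = 5/6 ≈ 0.8333.
R = 15 + 0.8333 × (251 − 15) = 211.659 → 212
G = 200 + 0.8333 × (248 − 200) = 239.998 → 240
B = 56 + 0.8333 × (240 − 56) = 209.327 → 209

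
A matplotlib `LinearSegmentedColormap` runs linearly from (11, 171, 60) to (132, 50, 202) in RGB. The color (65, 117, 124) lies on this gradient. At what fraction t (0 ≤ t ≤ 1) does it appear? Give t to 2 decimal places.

0.45

Invert the lerp on the B channel (largest span, 142): t = (124 − 60) / (202 − 60) = 64/142 = 0.4507.
Check on R: (65 − 11)/(132 − 11) = 0.4463 ✓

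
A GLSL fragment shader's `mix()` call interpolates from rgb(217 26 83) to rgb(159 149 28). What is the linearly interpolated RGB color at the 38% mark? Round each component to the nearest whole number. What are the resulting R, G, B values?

38% corresponds to t = 0.38.
R = 217 + 0.38 × (159 − 217) = 217 + 0.38 × -58 = 194.96 → 195
G = 26 + 0.38 × (149 − 26) = 26 + 0.38 × 123 = 72.74 → 73
B = 83 + 0.38 × (28 − 83) = 83 + 0.38 × -55 = 62.1 → 62

(195, 73, 62)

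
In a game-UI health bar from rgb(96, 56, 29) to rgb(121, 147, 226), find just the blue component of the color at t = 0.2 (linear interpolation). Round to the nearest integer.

B = 29 + 0.2 × (226 − 29) = 68.4 → 68

68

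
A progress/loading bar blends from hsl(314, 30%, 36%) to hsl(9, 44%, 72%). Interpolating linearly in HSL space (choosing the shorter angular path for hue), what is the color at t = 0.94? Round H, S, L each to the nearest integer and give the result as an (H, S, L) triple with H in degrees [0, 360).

(6, 43, 70)

Hue: 9 − 314 = -305°, but |-305| > 180 so the shorter arc goes the other way: Δh = -305 + 360 = 55°.
H = 314 + 0.94 × (55) = 365.7 → 366 → 366 mod 360 = 6°
S = 30 + 0.94 × (44 − 30) = 43.16 → 43%
L = 36 + 0.94 × (72 − 36) = 69.84 → 70%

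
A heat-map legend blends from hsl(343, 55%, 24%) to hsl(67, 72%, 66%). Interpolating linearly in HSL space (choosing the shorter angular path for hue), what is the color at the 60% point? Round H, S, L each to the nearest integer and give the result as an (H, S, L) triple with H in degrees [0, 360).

(33, 65, 49)

Hue: 67 − 343 = -276°, but |-276| > 180 so the shorter arc goes the other way: Δh = -276 + 360 = 84°.
H = 343 + 0.6 × (84) = 393.4 → 393 → 393 mod 360 = 33°
S = 55 + 0.6 × (72 − 55) = 65.2 → 65%
L = 24 + 0.6 × (66 − 24) = 49.2 → 49%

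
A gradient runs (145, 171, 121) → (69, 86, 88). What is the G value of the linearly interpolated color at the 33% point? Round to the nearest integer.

G = 171 + 0.33 × (86 − 171) = 142.95 → 143

143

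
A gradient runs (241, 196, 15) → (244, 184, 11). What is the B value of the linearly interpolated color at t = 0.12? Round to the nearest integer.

15

B = 15 + 0.12 × (11 − 15) = 14.52 → 15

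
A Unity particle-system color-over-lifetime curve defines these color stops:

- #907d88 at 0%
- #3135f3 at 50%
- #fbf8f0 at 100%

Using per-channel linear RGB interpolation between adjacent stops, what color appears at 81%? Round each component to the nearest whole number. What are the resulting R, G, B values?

81% lies between the 50% and 100% stops, so the local fraction is t = (81 − 50)/(100 − 50) = 31/50 ≈ 0.62.
#3135f3 → (49, 53, 243); #fbf8f0 → (251, 248, 240).
R = 49 + 0.62 × (251 − 49) = 174.24 → 174
G = 53 + 0.62 × (248 − 53) = 173.9 → 174
B = 243 + 0.62 × (240 − 243) = 241.14 → 241

(174, 174, 241)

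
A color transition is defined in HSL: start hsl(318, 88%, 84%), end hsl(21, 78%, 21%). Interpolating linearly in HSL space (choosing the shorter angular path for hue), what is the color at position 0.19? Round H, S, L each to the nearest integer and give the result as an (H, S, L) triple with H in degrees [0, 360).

(330, 86, 72)

Hue: 21 − 318 = -297°, but |-297| > 180 so the shorter arc goes the other way: Δh = -297 + 360 = 63°.
H = 318 + 0.19 × (63) = 329.97 → 330°
S = 88 + 0.19 × (78 − 88) = 86.1 → 86%
L = 84 + 0.19 × (21 − 84) = 72.03 → 72%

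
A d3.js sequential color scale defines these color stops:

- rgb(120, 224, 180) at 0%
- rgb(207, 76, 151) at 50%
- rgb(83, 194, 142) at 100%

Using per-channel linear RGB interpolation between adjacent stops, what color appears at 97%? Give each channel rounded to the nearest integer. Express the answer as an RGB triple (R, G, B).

97% lies between the 50% and 100% stops, so the local fraction is t = (97 − 50)/(100 − 50) = 47/50 ≈ 0.94.
R = 207 + 0.94 × (83 − 207) = 90.44 → 90
G = 76 + 0.94 × (194 − 76) = 186.92 → 187
B = 151 + 0.94 × (142 − 151) = 142.54 → 143

(90, 187, 143)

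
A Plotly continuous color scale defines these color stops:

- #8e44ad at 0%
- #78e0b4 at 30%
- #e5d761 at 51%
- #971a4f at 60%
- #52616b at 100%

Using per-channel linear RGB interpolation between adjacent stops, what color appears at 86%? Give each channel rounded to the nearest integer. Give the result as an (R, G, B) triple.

86% lies between the 60% and 100% stops, so the local fraction is t = (86 − 60)/(100 − 60) = 26/40 ≈ 0.65.
#971a4f → (151, 26, 79); #52616b → (82, 97, 107).
R = 151 + 0.65 × (82 − 151) = 106.15 → 106
G = 26 + 0.65 × (97 − 26) = 72.15 → 72
B = 79 + 0.65 × (107 − 79) = 97.2 → 97

(106, 72, 97)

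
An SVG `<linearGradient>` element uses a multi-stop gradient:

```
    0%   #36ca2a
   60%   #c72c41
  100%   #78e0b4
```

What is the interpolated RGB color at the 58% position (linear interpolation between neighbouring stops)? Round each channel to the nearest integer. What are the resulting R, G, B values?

58% lies between the 0% and 60% stops, so the local fraction is t = (58 − 0)/(60 − 0) = 58/60 ≈ 0.9667.
#36ca2a → (54, 202, 42); #c72c41 → (199, 44, 65).
R = 54 + 0.9667 × (199 − 54) = 194.172 → 194
G = 202 + 0.9667 × (44 − 202) = 49.261 → 49
B = 42 + 0.9667 × (65 − 42) = 64.234 → 64

(194, 49, 64)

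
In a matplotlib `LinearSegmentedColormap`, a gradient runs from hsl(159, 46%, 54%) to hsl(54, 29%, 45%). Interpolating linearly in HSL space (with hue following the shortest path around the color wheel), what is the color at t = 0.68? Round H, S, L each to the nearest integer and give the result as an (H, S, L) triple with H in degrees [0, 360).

(88, 34, 48)

Hue arc: Δh = 54 − 159 = -105° (|Δh| ≤ 180, already the shorter path).
H = 159 + 0.68 × (-105) = 87.6 → 88°
S = 46 + 0.68 × (29 − 46) = 34.44 → 34%
L = 54 + 0.68 × (45 − 54) = 47.88 → 48%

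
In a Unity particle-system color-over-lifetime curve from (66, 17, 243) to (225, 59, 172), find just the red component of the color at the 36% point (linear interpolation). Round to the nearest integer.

R = 66 + 0.36 × (225 − 66) = 123.24 → 123

123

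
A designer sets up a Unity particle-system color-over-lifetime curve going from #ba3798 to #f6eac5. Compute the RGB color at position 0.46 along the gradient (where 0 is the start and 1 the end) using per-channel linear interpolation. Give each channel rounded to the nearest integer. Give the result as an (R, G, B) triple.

#ba3798 → (186, 55, 152); #f6eac5 → (246, 234, 197).
R = 186 + 0.46 × (246 − 186) = 186 + 0.46 × 60 = 213.6 → 214
G = 55 + 0.46 × (234 − 55) = 55 + 0.46 × 179 = 137.34 → 137
B = 152 + 0.46 × (197 − 152) = 152 + 0.46 × 45 = 172.7 → 173
So the blended color is (214, 137, 173), about #d689ad.

(214, 137, 173)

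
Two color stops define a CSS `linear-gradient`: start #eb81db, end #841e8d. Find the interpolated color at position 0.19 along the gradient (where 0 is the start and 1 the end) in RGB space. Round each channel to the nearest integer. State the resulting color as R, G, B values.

#eb81db → (235, 129, 219); #841e8d → (132, 30, 141).
R = 235 + 0.19 × (132 − 235) = 235 + 0.19 × -103 = 215.43 → 215
G = 129 + 0.19 × (30 − 129) = 129 + 0.19 × -99 = 110.19 → 110
B = 219 + 0.19 × (141 − 219) = 219 + 0.19 × -78 = 204.18 → 204

(215, 110, 204)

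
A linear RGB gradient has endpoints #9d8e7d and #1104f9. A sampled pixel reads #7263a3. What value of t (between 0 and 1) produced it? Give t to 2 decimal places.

0.31

Invert the lerp on the R channel (largest span, 140): t = (114 − 157) / (17 − 157) = -43/-140 = 0.30714.
Check on G: (99 − 142)/(4 − 142) = 0.3116 ✓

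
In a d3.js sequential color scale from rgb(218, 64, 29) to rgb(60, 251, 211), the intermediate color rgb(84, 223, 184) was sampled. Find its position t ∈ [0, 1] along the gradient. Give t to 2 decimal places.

0.85

Invert the lerp on the G channel (largest span, 187): t = (223 − 64) / (251 − 64) = 159/187 = 0.85027.
Check on R: (84 − 218)/(60 − 218) = 0.8481 ✓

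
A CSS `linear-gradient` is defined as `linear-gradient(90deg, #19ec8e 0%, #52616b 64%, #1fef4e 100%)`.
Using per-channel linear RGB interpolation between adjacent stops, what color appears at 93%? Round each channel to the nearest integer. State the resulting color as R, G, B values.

(41, 211, 84)

93% lies between the 64% and 100% stops, so the local fraction is t = (93 − 64)/(100 − 64) = 29/36 ≈ 0.8056.
#52616b → (82, 97, 107); #1fef4e → (31, 239, 78).
R = 82 + 0.8056 × (31 − 82) = 40.914 → 41
G = 97 + 0.8056 × (239 − 97) = 211.395 → 211
B = 107 + 0.8056 × (78 − 107) = 83.638 → 84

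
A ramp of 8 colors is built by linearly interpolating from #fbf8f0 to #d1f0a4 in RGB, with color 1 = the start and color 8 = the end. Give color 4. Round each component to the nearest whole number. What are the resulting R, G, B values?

With 8 swatches and endpoints inclusive, swatch 4 sits at t = (4 − 1)/(8 − 1) = 3/7 ≈ 0.4286.
#fbf8f0 → (251, 248, 240); #d1f0a4 → (209, 240, 164).
R = 251 + 0.4286 × (209 − 251) = 232.999 → 233
G = 248 + 0.4286 × (240 − 248) = 244.571 → 245
B = 240 + 0.4286 × (164 − 240) = 207.426 → 207

(233, 245, 207)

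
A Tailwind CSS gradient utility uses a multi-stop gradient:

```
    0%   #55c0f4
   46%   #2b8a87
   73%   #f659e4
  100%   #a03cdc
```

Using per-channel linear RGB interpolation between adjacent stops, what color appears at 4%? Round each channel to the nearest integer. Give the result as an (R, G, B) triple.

(81, 187, 235)

4% lies between the 0% and 46% stops, so the local fraction is t = (4 − 0)/(46 − 0) = 4/46 ≈ 0.087.
#55c0f4 → (85, 192, 244); #2b8a87 → (43, 138, 135).
R = 85 + 0.087 × (43 − 85) = 81.346 → 81
G = 192 + 0.087 × (138 − 192) = 187.302 → 187
B = 244 + 0.087 × (135 − 244) = 234.517 → 235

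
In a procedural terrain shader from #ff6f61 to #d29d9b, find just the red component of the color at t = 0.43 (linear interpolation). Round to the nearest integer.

236

R₁ = 255 (from #ff6f61), R₂ = 210 (from #d29d9b).
R = 255 + 0.43 × (210 − 255) = 235.65 → 236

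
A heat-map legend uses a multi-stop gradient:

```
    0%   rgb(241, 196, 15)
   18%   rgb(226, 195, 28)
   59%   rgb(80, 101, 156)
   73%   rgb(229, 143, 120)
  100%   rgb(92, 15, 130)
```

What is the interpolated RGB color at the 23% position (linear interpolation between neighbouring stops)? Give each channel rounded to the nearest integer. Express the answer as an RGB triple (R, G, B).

(208, 184, 44)

23% lies between the 18% and 59% stops, so the local fraction is t = (23 − 18)/(59 − 18) = 5/41 ≈ 0.122.
R = 226 + 0.122 × (80 − 226) = 208.188 → 208
G = 195 + 0.122 × (101 − 195) = 183.532 → 184
B = 28 + 0.122 × (156 − 28) = 43.616 → 44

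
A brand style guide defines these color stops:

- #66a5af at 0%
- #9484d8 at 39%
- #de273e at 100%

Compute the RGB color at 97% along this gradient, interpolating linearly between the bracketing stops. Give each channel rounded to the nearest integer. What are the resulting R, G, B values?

(218, 44, 70)

97% lies between the 39% and 100% stops, so the local fraction is t = (97 − 39)/(100 − 39) = 58/61 ≈ 0.9508.
#9484d8 → (148, 132, 216); #de273e → (222, 39, 62).
R = 148 + 0.9508 × (222 − 148) = 218.359 → 218
G = 132 + 0.9508 × (39 − 132) = 43.576 → 44
B = 216 + 0.9508 × (62 − 216) = 69.577 → 70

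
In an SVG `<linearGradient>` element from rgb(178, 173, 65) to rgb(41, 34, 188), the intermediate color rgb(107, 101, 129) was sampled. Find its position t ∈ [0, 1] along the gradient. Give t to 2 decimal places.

0.52

Invert the lerp on the G channel (largest span, 139): t = (101 − 173) / (34 − 173) = -72/-139 = 0.51799.
Check on R: (107 − 178)/(41 − 178) = 0.5182 ✓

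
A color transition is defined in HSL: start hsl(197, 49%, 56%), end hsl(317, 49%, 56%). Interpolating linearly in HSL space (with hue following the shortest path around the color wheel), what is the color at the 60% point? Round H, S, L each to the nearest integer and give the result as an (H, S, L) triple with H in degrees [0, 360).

(269, 49, 56)

Hue arc: Δh = 317 − 197 = 120° (|Δh| ≤ 180, already the shorter path).
H = 197 + 0.6 × (120) = 269 → 269°
S = 49 + 0.6 × (49 − 49) = 49 → 49%
L = 56 + 0.6 × (56 − 56) = 56 → 56%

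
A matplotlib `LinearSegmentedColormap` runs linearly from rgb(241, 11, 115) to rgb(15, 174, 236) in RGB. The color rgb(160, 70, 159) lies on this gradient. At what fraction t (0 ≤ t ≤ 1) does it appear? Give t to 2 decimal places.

0.36

Invert the lerp on the R channel (largest span, 226): t = (160 − 241) / (15 − 241) = -81/-226 = 0.35841.
Check on G: (70 − 11)/(174 − 11) = 0.362 ✓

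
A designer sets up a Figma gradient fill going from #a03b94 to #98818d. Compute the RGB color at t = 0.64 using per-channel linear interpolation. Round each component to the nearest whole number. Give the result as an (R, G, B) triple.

#a03b94 → (160, 59, 148); #98818d → (152, 129, 141).
R = 160 + 0.64 × (152 − 160) = 160 + 0.64 × -8 = 154.88 → 155
G = 59 + 0.64 × (129 − 59) = 59 + 0.64 × 70 = 103.8 → 104
B = 148 + 0.64 × (141 − 148) = 148 + 0.64 × -7 = 143.52 → 144
So the blended color is (155, 104, 144), about #9b6890.

(155, 104, 144)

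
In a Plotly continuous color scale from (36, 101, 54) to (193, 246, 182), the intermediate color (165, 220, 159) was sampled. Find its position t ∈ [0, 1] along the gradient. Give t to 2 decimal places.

Invert the lerp on the R channel (largest span, 157): t = (165 − 36) / (193 − 36) = 129/157 = 0.82166.
Check on G: (220 − 101)/(246 − 101) = 0.8207 ✓

0.82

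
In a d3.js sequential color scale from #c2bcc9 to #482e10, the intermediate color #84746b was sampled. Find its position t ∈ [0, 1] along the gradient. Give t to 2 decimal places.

Invert the lerp on the B channel (largest span, 185): t = (107 − 201) / (16 − 201) = -94/-185 = 0.50811.
Check on R: (132 − 194)/(72 − 194) = 0.5082 ✓

0.51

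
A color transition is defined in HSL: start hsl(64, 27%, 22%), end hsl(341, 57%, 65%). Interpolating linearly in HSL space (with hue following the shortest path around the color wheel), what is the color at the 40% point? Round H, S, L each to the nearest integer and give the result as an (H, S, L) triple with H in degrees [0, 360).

Hue: 341 − 64 = 277°, but |277| > 180 so the shorter arc goes the other way: Δh = 277 − 360 = -83°.
H = 64 + 0.4 × (-83) = 30.8 → 31°
S = 27 + 0.4 × (57 − 27) = 39 → 39%
L = 22 + 0.4 × (65 − 22) = 39.2 → 39%

(31, 39, 39)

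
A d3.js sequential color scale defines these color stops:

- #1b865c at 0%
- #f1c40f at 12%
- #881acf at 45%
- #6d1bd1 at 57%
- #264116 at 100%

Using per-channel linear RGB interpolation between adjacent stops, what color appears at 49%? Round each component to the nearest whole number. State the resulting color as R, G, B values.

(127, 26, 208)

49% lies between the 45% and 57% stops, so the local fraction is t = (49 − 45)/(57 − 45) = 4/12 ≈ 0.3333.
#881acf → (136, 26, 207); #6d1bd1 → (109, 27, 209).
R = 136 + 0.3333 × (109 − 136) = 127.001 → 127
G = 26 + 0.3333 × (27 − 26) = 26.333 → 26
B = 207 + 0.3333 × (209 − 207) = 207.667 → 208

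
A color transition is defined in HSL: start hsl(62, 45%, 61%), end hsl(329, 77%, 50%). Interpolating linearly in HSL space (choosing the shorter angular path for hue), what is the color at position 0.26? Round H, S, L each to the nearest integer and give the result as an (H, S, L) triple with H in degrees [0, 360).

(38, 53, 58)

Hue: 329 − 62 = 267°, but |267| > 180 so the shorter arc goes the other way: Δh = 267 − 360 = -93°.
H = 62 + 0.26 × (-93) = 37.82 → 38°
S = 45 + 0.26 × (77 − 45) = 53.32 → 53%
L = 61 + 0.26 × (50 − 61) = 58.14 → 58%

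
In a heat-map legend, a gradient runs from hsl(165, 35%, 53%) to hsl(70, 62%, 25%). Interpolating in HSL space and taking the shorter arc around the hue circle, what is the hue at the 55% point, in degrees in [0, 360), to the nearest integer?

113

Hue arc: Δh = 70 − 165 = -95° (|Δh| ≤ 180, already the shorter path).
H = 165 + 0.55 × (-95) = 112.75 → 113°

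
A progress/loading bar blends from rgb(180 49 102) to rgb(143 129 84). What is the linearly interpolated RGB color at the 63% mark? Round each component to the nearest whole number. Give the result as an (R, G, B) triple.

(157, 99, 91)

63% corresponds to t = 0.63.
R = 180 + 0.63 × (143 − 180) = 180 + 0.63 × -37 = 156.69 → 157
G = 49 + 0.63 × (129 − 49) = 49 + 0.63 × 80 = 99.4 → 99
B = 102 + 0.63 × (84 − 102) = 102 + 0.63 × -18 = 90.66 → 91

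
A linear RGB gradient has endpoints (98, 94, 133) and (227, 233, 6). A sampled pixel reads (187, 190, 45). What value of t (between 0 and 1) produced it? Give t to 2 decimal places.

0.69

Invert the lerp on the G channel (largest span, 139): t = (190 − 94) / (233 − 94) = 96/139 = 0.69065.
Check on R: (187 − 98)/(227 − 98) = 0.6899 ✓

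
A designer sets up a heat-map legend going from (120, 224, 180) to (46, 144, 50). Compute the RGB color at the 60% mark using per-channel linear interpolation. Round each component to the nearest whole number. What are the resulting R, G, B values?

(76, 176, 102)

60% corresponds to t = 0.6.
R = 120 + 0.6 × (46 − 120) = 120 + 0.6 × -74 = 75.6 → 76
G = 224 + 0.6 × (144 − 224) = 224 + 0.6 × -80 = 176 → 176
B = 180 + 0.6 × (50 − 180) = 180 + 0.6 × -130 = 102 → 102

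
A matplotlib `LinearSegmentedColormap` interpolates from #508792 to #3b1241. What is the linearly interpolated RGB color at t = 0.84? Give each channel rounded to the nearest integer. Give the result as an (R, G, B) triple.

#508792 → (80, 135, 146); #3b1241 → (59, 18, 65).
R = 80 + 0.84 × (59 − 80) = 80 + 0.84 × -21 = 62.36 → 62
G = 135 + 0.84 × (18 − 135) = 135 + 0.84 × -117 = 36.72 → 37
B = 146 + 0.84 × (65 − 146) = 146 + 0.84 × -81 = 77.96 → 78
So the blended color is (62, 37, 78), about #3e254e.

(62, 37, 78)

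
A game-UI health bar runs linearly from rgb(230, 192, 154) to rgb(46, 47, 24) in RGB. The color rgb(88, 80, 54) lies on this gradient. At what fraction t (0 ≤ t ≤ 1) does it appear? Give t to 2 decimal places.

Invert the lerp on the R channel (largest span, 184): t = (88 − 230) / (46 − 230) = -142/-184 = 0.77174.
Check on G: (80 − 192)/(47 − 192) = 0.7724 ✓

0.77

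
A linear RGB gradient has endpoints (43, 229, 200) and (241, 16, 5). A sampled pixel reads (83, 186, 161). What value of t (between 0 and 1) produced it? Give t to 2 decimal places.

Invert the lerp on the G channel (largest span, 213): t = (186 − 229) / (16 − 229) = -43/-213 = 0.20188.
Check on R: (83 − 43)/(241 − 43) = 0.202 ✓

0.20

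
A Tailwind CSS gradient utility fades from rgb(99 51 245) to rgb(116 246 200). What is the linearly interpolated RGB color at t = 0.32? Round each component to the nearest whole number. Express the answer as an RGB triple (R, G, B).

(104, 113, 231)

R = 99 + 0.32 × (116 − 99) = 99 + 0.32 × 17 = 104.44 → 104
G = 51 + 0.32 × (246 − 51) = 51 + 0.32 × 195 = 113.4 → 113
B = 245 + 0.32 × (200 − 245) = 245 + 0.32 × -45 = 230.6 → 231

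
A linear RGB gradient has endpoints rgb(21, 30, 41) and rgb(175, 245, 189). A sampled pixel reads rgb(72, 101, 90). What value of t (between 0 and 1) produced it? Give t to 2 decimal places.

Invert the lerp on the G channel (largest span, 215): t = (101 − 30) / (245 − 30) = 71/215 = 0.33023.
Check on R: (72 − 21)/(175 − 21) = 0.3312 ✓

0.33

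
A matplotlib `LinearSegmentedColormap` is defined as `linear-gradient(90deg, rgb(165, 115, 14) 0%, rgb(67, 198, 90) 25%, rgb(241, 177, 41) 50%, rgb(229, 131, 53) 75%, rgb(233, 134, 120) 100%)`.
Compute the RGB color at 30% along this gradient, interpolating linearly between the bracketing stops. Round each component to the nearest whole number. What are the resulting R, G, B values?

(102, 194, 80)

30% lies between the 25% and 50% stops, so the local fraction is t = (30 − 25)/(50 − 25) = 5/25 ≈ 0.2.
R = 67 + 0.2 × (241 − 67) = 101.8 → 102
G = 198 + 0.2 × (177 − 198) = 193.8 → 194
B = 90 + 0.2 × (41 − 90) = 80.2 → 80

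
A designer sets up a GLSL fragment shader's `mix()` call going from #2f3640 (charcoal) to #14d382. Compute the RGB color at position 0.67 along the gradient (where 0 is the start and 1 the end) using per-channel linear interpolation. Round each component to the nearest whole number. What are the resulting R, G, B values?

#2f3640 → (47, 54, 64); #14d382 → (20, 211, 130).
R = 47 + 0.67 × (20 − 47) = 47 + 0.67 × -27 = 28.91 → 29
G = 54 + 0.67 × (211 − 54) = 54 + 0.67 × 157 = 159.19 → 159
B = 64 + 0.67 × (130 − 64) = 64 + 0.67 × 66 = 108.22 → 108

(29, 159, 108)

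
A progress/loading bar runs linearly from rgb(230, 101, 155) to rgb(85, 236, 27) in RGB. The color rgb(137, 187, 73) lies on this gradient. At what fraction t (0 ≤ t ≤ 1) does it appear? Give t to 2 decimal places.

Invert the lerp on the R channel (largest span, 145): t = (137 − 230) / (85 − 230) = -93/-145 = 0.64138.
Check on G: (187 − 101)/(236 − 101) = 0.637 ✓

0.64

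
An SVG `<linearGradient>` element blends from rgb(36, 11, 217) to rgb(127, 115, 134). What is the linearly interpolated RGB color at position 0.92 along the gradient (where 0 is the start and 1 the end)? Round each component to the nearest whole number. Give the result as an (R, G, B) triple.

(120, 107, 141)

R = 36 + 0.92 × (127 − 36) = 36 + 0.92 × 91 = 119.72 → 120
G = 11 + 0.92 × (115 − 11) = 11 + 0.92 × 104 = 106.68 → 107
B = 217 + 0.92 × (134 − 217) = 217 + 0.92 × -83 = 140.64 → 141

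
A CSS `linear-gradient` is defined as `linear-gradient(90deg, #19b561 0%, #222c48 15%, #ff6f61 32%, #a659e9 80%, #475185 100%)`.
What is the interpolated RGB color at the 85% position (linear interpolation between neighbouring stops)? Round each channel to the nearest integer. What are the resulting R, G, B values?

85% lies between the 80% and 100% stops, so the local fraction is t = (85 − 80)/(100 − 80) = 5/20 ≈ 0.25.
#a659e9 → (166, 89, 233); #475185 → (71, 81, 133).
R = 166 + 0.25 × (71 − 166) = 142.25 → 142
G = 89 + 0.25 × (81 − 89) = 87 → 87
B = 233 + 0.25 × (133 − 233) = 208 → 208

(142, 87, 208)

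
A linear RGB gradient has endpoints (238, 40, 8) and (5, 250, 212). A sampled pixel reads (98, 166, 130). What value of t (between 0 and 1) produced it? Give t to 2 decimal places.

0.60

Invert the lerp on the R channel (largest span, 233): t = (98 − 238) / (5 − 238) = -140/-233 = 0.60086.
Check on G: (166 − 40)/(250 − 40) = 0.6 ✓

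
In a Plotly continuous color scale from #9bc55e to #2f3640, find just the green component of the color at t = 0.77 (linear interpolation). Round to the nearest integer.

87

G₁ = 197 (from #9bc55e), G₂ = 54 (from #2f3640).
G = 197 + 0.77 × (54 − 197) = 86.89 → 87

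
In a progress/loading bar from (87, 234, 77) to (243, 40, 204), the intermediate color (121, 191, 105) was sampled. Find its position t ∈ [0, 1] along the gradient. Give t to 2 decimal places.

0.22

Invert the lerp on the G channel (largest span, 194): t = (191 − 234) / (40 − 234) = -43/-194 = 0.22165.
Check on R: (121 − 87)/(243 − 87) = 0.2179 ✓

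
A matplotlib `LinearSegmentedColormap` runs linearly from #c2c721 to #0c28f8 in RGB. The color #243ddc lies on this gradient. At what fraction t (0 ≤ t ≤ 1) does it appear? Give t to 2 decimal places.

0.87

Invert the lerp on the B channel (largest span, 215): t = (220 − 33) / (248 − 33) = 187/215 = 0.86977.
Check on R: (36 − 194)/(12 − 194) = 0.8681 ✓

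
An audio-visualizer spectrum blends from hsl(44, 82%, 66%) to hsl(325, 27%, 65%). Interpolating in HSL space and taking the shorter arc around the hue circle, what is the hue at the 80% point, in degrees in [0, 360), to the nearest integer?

341

Hue: 325 − 44 = 281°, but |281| > 180 so the shorter arc goes the other way: Δh = 281 − 360 = -79°.
H = 44 + 0.8 × (-79) = -19.2 → -19 → -19 mod 360 = 341°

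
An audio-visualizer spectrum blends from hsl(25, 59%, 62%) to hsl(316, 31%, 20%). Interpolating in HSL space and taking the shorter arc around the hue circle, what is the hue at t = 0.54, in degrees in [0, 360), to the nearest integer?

348

Hue: 316 − 25 = 291°, but |291| > 180 so the shorter arc goes the other way: Δh = 291 − 360 = -69°.
H = 25 + 0.54 × (-69) = -12.26 → -12 → -12 mod 360 = 348°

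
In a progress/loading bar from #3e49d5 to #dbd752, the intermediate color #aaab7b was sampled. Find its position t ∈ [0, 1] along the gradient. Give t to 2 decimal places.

0.69

Invert the lerp on the R channel (largest span, 157): t = (170 − 62) / (219 − 62) = 108/157 = 0.6879.
Check on G: (171 − 73)/(215 − 73) = 0.6901 ✓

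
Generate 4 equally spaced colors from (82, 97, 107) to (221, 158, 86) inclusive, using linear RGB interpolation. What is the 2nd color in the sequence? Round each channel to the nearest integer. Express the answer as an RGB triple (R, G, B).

With 4 swatches and endpoints inclusive, swatch 2 sits at t = (2 − 1)/(4 − 1) = 1/3 ≈ 0.3333.
R = 82 + 0.3333 × (221 − 82) = 128.329 → 128
G = 97 + 0.3333 × (158 − 97) = 117.331 → 117
B = 107 + 0.3333 × (86 − 107) = 100.001 → 100

(128, 117, 100)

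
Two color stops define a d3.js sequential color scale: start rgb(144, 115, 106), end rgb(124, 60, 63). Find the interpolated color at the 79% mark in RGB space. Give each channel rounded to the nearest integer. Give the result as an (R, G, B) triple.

79% corresponds to t = 0.79.
R = 144 + 0.79 × (124 − 144) = 144 + 0.79 × -20 = 128.2 → 128
G = 115 + 0.79 × (60 − 115) = 115 + 0.79 × -55 = 71.55 → 72
B = 106 + 0.79 × (63 − 106) = 106 + 0.79 × -43 = 72.03 → 72

(128, 72, 72)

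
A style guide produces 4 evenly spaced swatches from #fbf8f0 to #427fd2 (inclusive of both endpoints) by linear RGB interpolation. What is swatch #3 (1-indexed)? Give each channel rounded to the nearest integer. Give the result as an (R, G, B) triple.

With 4 swatches and endpoints inclusive, swatch 3 sits at t = (3 − 1)/(4 − 1) = 2/3 ≈ 0.6667.
#fbf8f0 → (251, 248, 240); #427fd2 → (66, 127, 210).
R = 251 + 0.6667 × (66 − 251) = 127.661 → 128
G = 248 + 0.6667 × (127 − 248) = 167.329 → 167
B = 240 + 0.6667 × (210 − 240) = 219.999 → 220

(128, 167, 220)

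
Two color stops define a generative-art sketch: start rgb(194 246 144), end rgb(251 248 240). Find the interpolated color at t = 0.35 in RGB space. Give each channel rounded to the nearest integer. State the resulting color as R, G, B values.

R = 194 + 0.35 × (251 − 194) = 194 + 0.35 × 57 = 213.95 → 214
G = 246 + 0.35 × (248 − 246) = 246 + 0.35 × 2 = 246.7 → 247
B = 144 + 0.35 × (240 − 144) = 144 + 0.35 × 96 = 177.6 → 178

(214, 247, 178)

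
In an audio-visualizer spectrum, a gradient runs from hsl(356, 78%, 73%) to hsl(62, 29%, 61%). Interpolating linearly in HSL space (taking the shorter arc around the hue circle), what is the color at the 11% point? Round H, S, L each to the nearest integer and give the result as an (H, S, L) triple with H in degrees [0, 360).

(3, 73, 72)

Hue: 62 − 356 = -294°, but |-294| > 180 so the shorter arc goes the other way: Δh = -294 + 360 = 66°.
H = 356 + 0.11 × (66) = 363.26 → 363 → 363 mod 360 = 3°
S = 78 + 0.11 × (29 − 78) = 72.61 → 73%
L = 73 + 0.11 × (61 − 73) = 71.68 → 72%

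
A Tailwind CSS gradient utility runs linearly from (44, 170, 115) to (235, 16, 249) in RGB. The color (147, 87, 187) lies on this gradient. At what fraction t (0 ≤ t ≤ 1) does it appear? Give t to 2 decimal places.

0.54

Invert the lerp on the R channel (largest span, 191): t = (147 − 44) / (235 − 44) = 103/191 = 0.53927.
Check on G: (87 − 170)/(16 − 170) = 0.539 ✓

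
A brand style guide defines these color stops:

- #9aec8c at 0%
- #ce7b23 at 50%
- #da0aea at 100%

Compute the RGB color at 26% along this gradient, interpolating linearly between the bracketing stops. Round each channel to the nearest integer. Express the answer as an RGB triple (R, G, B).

26% lies between the 0% and 50% stops, so the local fraction is t = (26 − 0)/(50 − 0) = 26/50 ≈ 0.52.
#9aec8c → (154, 236, 140); #ce7b23 → (206, 123, 35).
R = 154 + 0.52 × (206 − 154) = 181.04 → 181
G = 236 + 0.52 × (123 − 236) = 177.24 → 177
B = 140 + 0.52 × (35 − 140) = 85.4 → 85

(181, 177, 85)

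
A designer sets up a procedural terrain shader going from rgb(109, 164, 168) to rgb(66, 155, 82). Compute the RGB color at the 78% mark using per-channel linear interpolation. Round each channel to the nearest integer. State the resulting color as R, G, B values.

(75, 157, 101)

78% corresponds to t = 0.78.
R = 109 + 0.78 × (66 − 109) = 109 + 0.78 × -43 = 75.46 → 75
G = 164 + 0.78 × (155 − 164) = 164 + 0.78 × -9 = 156.98 → 157
B = 168 + 0.78 × (82 − 168) = 168 + 0.78 × -86 = 100.92 → 101
So the blended color is (75, 157, 101), about #4b9d65.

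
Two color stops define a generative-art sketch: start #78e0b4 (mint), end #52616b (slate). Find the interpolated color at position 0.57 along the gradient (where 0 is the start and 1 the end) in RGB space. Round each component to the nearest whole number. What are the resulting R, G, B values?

#78e0b4 → (120, 224, 180); #52616b → (82, 97, 107).
R = 120 + 0.57 × (82 − 120) = 120 + 0.57 × -38 = 98.34 → 98
G = 224 + 0.57 × (97 − 224) = 224 + 0.57 × -127 = 151.61 → 152
B = 180 + 0.57 × (107 − 180) = 180 + 0.57 × -73 = 138.39 → 138

(98, 152, 138)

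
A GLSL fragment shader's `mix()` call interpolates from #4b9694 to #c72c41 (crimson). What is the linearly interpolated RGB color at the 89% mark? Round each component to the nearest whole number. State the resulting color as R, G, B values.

(185, 56, 74)

#4b9694 → (75, 150, 148); #c72c41 → (199, 44, 65).
89% corresponds to t = 0.89.
R = 75 + 0.89 × (199 − 75) = 75 + 0.89 × 124 = 185.36 → 185
G = 150 + 0.89 × (44 − 150) = 150 + 0.89 × -106 = 55.66 → 56
B = 148 + 0.89 × (65 − 148) = 148 + 0.89 × -83 = 74.13 → 74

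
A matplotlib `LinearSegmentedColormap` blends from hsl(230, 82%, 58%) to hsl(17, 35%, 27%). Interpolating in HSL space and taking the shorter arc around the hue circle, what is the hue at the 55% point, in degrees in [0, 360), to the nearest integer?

311

Hue: 17 − 230 = -213°, but |-213| > 180 so the shorter arc goes the other way: Δh = -213 + 360 = 147°.
H = 230 + 0.55 × (147) = 310.85 → 311°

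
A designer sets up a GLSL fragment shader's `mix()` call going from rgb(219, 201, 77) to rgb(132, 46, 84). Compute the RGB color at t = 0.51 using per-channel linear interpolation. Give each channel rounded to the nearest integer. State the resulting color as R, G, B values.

R = 219 + 0.51 × (132 − 219) = 219 + 0.51 × -87 = 174.63 → 175
G = 201 + 0.51 × (46 − 201) = 201 + 0.51 × -155 = 121.95 → 122
B = 77 + 0.51 × (84 − 77) = 77 + 0.51 × 7 = 80.57 → 81

(175, 122, 81)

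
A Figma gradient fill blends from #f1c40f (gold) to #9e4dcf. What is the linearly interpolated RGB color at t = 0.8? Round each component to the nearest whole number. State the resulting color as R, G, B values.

#f1c40f → (241, 196, 15); #9e4dcf → (158, 77, 207).
R = 241 + 0.8 × (158 − 241) = 241 + 0.8 × -83 = 174.6 → 175
G = 196 + 0.8 × (77 − 196) = 196 + 0.8 × -119 = 100.8 → 101
B = 15 + 0.8 × (207 − 15) = 15 + 0.8 × 192 = 168.6 → 169

(175, 101, 169)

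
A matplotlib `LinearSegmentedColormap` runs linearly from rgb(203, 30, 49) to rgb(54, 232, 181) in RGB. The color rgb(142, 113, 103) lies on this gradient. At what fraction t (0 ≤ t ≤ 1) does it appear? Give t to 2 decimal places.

0.41

Invert the lerp on the G channel (largest span, 202): t = (113 − 30) / (232 − 30) = 83/202 = 0.41089.
Check on R: (142 − 203)/(54 − 203) = 0.4094 ✓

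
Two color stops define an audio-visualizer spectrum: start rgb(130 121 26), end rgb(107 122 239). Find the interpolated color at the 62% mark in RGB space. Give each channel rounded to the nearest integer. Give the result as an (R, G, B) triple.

(116, 122, 158)

62% corresponds to t = 0.62.
R = 130 + 0.62 × (107 − 130) = 130 + 0.62 × -23 = 115.74 → 116
G = 121 + 0.62 × (122 − 121) = 121 + 0.62 × 1 = 121.62 → 122
B = 26 + 0.62 × (239 − 26) = 26 + 0.62 × 213 = 158.06 → 158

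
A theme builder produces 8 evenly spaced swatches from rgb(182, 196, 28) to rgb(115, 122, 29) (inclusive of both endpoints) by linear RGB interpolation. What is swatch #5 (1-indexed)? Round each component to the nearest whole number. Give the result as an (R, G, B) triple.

(144, 154, 29)

With 8 swatches and endpoints inclusive, swatch 5 sits at t = (5 − 1)/(8 − 1) = 4/7 ≈ 0.5714.
R = 182 + 0.5714 × (115 − 182) = 143.716 → 144
G = 196 + 0.5714 × (122 − 196) = 153.716 → 154
B = 28 + 0.5714 × (29 − 28) = 28.571 → 29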